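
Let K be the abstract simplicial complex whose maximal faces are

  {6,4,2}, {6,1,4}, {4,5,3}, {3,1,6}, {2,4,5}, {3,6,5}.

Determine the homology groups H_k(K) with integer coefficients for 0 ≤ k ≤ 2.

H_0 ≅ Z,  H_1 ≅ Z,  H_2 = 0.

K has 6 vertices, 12 edges, 6 triangles.
rank ∂_0 = 0, rank ∂_1 = 5 ⇒ b_0 = 6 − 0 − 5 = 1; all invariant factors of ∂_1 are 1 so no torsion. So H_0 = Z.
rank ∂_1 = 5, rank ∂_2 = 6 ⇒ b_1 = 12 − 5 − 6 = 1; all invariant factors of ∂_2 are 1 so no torsion. So H_1 = Z.
rank ∂_2 = 6, rank ∂_3 = 0 ⇒ b_2 = 6 − 6 − 0 = 0. So H_2 = 0.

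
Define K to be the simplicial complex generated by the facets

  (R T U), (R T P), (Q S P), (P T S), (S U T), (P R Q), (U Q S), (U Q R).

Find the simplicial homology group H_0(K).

K has 6 vertices, 12 edges, 8 triangles.
rank ∂_0 = 0, rank ∂_1 = 5 ⇒ b_0 = 6 − 0 − 5 = 1; all invariant factors of ∂_1 are 1 so no torsion. So H_0 ≅ Z.

H_0 = Z.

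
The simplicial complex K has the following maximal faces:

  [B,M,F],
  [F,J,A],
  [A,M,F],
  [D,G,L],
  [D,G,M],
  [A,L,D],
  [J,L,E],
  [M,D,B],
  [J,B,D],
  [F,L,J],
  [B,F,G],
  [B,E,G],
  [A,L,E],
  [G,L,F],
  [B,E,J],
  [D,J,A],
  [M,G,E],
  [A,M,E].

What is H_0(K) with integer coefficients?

H_0 = Z.

We work with the vertex ordering A < B < D < E < F < G < J < L < M. The simplices of K, each written with vertices in increasing order, are:

  0-simplices (9): A, B, D, E, F, G, J, L, M
  1-simplices (27): AD, AE, AF, AJ, AL, AM, BD, BE, BF, BG, BJ, BM, DG, DJ, DL, DM, EG, EJ, EL, EM, FG, FJ, FL, FM, GL, GM, JL
  2-simplices (18): ADJ, ADL, AEL, AEM, AFJ, AFM, BDJ, BDM, BEG, BEJ, BFG, BFM, DGL, DGM, EGM, EJL, FGL, FJL

giving chain groups C_0 ≅ Z^9, C_1 ≅ Z^27, C_2 ≅ Z^18.

∂_1: C_1 → C_0 maps an edge to its endpoints' difference, ∂[p,q] = q − p. For instance
  ∂FG = G − F.
The 9×27 boundary matrix has rank 8 and Smith normal form diag(1,1,1,1,1,1,1,1).

Boundary ∂_2: C_2 → C_1 acts by ∂[p,q,r] = [q,r] − [p,r] + [p,q]. For instance
  ∂ADL = DL − AL + AD,
  ∂FJL = JL − FL + FJ.
The resulting 27×18 matrix has rank 18, and its Smith normal form has invariant factors (1,1,1,1,1,1,1,1,1,1,1,1,1,1,1,1,1,2).

From H_k ≅ ker(∂_k) / im(∂_{k+1}) we obtain:

  H_0: rank C_0 − rank ∂_1 = 9 − 8 = 1, and the invariant factors of ∂_1 are all 1, so H_0 ≅ Z.

(K is a triangulation of the Klein bottle.)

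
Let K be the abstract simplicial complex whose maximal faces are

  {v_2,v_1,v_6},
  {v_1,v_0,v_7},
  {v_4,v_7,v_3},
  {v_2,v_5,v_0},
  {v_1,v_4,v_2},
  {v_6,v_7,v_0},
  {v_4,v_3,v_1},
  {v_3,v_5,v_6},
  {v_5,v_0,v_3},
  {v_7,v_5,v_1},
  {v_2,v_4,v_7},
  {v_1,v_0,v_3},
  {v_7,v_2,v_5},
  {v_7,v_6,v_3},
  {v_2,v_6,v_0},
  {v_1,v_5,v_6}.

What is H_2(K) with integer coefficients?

H_2 ≅ Z.

Fix the vertex order v_0 < v_1 < v_2 < v_3 < v_4 < v_5 < v_6 < v_7 and write every simplex with vertices in increasing order. Then dim K = 2 and the simplices of K are:

  0-simplices (8): [v_0], [v_1], [v_2], [v_3], [v_4], [v_5], [v_6], [v_7]
  1-simplices (24): (24 of them)
  2-simplices (16): (16 of them)

so the chain groups are C_0 ≅ Z^8, C_1 ≅ Z^24, C_2 ≅ Z^16.

∂_1: C_1 → C_0 is given by ∂[p,q] = [q] − [p].
The 8×24 boundary matrix has rank 7 and Smith normal form diag(1,1,1,1,1,1,1).

∂_2: C_2 → C_1 acts by ∂[p,q,r] = [q,r] − [p,r] + [p,q]. For instance
  ∂[v_0,v_3,v_5] = [v_3,v_5] − [v_0,v_5] + [v_0,v_3],
  ∂[v_0,v_2,v_5] = [v_2,v_5] − [v_0,v_5] + [v_0,v_2].
As a 24×16 matrix over Z this has rank 15, with invariant factors (1,1,1,1,1,1,1,1,1,1,1,1,1,1,1).

Reading off H_k = ker ∂_k / im ∂_{k+1}:

  H_2: rank ker ∂_2 − rank ∂_3 = (16 − 15) − 0 = 1, and there is no ∂_3, so H_2 ≅ Z.

(K is a triangulation of the torus T^2.)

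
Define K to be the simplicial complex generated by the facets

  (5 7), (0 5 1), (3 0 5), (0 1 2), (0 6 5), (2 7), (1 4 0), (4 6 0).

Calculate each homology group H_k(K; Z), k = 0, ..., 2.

Order the vertices as 0 < 1 < 2 < 3 < 4 < 5 < 6 < 7. Listing each simplex with vertices in this order, K has dimension 2 with simplices:

  0-simplices (8): [0], [1], [2], [3], [4], [5], [6], [7]
  1-simplices (14): [0,1], [0,2], [0,3], [0,4], [0,5], [0,6], [1,2], [1,4], [1,5], [2,7], [3,5], [4,6], [5,6], [5,7]
  2-simplices (6): [0,1,2], [0,1,4], [0,1,5], [0,3,5], [0,4,6], [0,5,6]

giving chain groups C_0 ≅ Z^8, C_1 ≅ Z^14, C_2 ≅ Z^6.

Boundary ∂_1: C_1 → C_0 maps an edge to its endpoints' difference, ∂[p,q] = q − p.
As a 8×14 matrix over Z this has rank 7, with invariant factors (1,1,1,1,1,1,1).

∂_2: C_2 → C_1 maps a triangle to the signed sum of its edges. For instance
  ∂[0,1,2] = [1,2] − [0,2] + [0,1],
  ∂[0,3,5] = [3,5] − [0,5] + [0,3].
The 14×6 boundary matrix has rank 6 and Smith normal form diag(1,1,1,1,1,1).

Computing H_k = (kernel of ∂_k) / (image of ∂_{k+1}):

  H_0: rank C_0 − rank ∂_1 = 8 − 7 = 1, and the invariant factors of ∂_1 are all 1, so H_0 = Z.
  H_1: rank ker ∂_1 − rank ∂_2 = (14 − 7) − 6 = 1, and the invariant factors of ∂_2 are all 1, so H_1 = Z.
  H_2: rank ker ∂_2 − rank ∂_3 = (6 − 6) − 0 = 0, and there is no ∂_3, so H_2 = 0.

H_0 = Z,  H_1 = Z,  H_2 = 0.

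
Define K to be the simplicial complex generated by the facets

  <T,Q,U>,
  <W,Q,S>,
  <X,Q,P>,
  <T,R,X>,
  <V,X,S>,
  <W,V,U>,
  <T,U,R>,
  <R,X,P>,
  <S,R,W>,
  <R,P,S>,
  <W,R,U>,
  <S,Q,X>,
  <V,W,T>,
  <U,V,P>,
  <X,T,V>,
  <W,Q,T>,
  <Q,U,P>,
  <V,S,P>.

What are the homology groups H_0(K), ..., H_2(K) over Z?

H_0 = Z,  H_1 = Z ⊕ Z/2Z,  H_2 = 0.

We work with the vertex ordering P < Q < R < S < T < U < V < W < X. The simplices of K, each written with vertices in increasing order, are:

  0-simplices (9): P, Q, R, S, T, U, V, W, X
  1-simplices (27): PQ, PR, PS, PU, PV, PX, QS, QT, QU, QW, QX, RS, RT, RU, RW, RX, SV, SW, SX, TU, TV, TW, TX, UV, UW, VW, VX
  2-simplices (18): PQU, PQX, PRS, PRX, PSV, PUV, QSW, QSX, QTU, QTW, RSW, RTU, RTX, RUW, SVX, TVW, TVX, UVW

so the chain groups are C_0 ≅ Z^9, C_1 ≅ Z^27, C_2 ≅ Z^18.

Boundary ∂_1: C_1 → C_0 maps an edge to its endpoints' difference, ∂[p,q] = q − p. For instance
  ∂VX = X − V.
This gives a 9×27 integer matrix of rank 8; reducing to Smith normal form yields diagonal entries (1,1,1,1,1,1,1,1).

The boundary map ∂_2: C_2 → C_1 sends each 2-simplex [p,q,r] to [q,r] − [p,r] + [p,q]. For instance
  ∂TVX = VX − TX + TV,
  ∂SVX = VX − SX + SV.
As a 27×18 matrix over Z this has rank 18, with invariant factors (1,1,1,1,1,1,1,1,1,1,1,1,1,1,1,1,1,2).

Reading off H_k = ker ∂_k / im ∂_{k+1}:

  H_0: rank C_0 − rank ∂_1 = 9 − 8 = 1, and the invariant factors of ∂_1 are all 1, so H_0 ≅ Z.
  H_1: rank ker ∂_1 − rank ∂_2 = (27 − 8) − 18 = 1, and ∂_2 has invariant factor 2 > 1, so H_1 ≅ Z ⊕ Z/2Z.
  H_2: rank ker ∂_2 − rank ∂_3 = (18 − 18) − 0 = 0, and there is no ∂_3, so H_2 ≅ 0.

(K is a triangulation of the Klein bottle.)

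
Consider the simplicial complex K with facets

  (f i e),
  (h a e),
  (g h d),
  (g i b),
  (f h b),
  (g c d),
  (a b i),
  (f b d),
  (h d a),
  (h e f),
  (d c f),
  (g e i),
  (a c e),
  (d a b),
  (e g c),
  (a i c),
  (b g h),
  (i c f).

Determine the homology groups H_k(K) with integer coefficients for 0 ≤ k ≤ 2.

H_0 = Z,  H_1 = Z ⊕ Z/2,  H_2 = 0.

Fix the vertex order a < b < c < d < e < f < g < h < i and write every simplex with vertices in increasing order. Then dim K = 2 and the simplices of K are:

  0-simplices (9): a, b, c, d, e, f, g, h, i
  1-simplices (27): ab, ac, ad, ae, ah, ai, bd, bf, bg, bh, bi, cd, ce, cf, cg, ci, df, dg, dh, ef, eg, eh, ei, fh, fi, gh, gi
  2-simplices (18): abd, abi, ace, aci, adh, aeh, bdf, bfh, bgh, bgi, cdf, cdg, ceg, cfi, dgh, efh, efi, egi

Hence C_0 ≅ Z^9, C_1 ≅ Z^27, C_2 ≅ Z^18.

∂_1: C_1 → C_0 sends each edge [p,q] (with p < q) to q − p. For instance
  ∂gi = i − g.
The resulting 9×27 matrix has rank 8, and its Smith normal form has invariant factors (1,1,1,1,1,1,1,1).

Boundary ∂_2: C_2 → C_1 maps a triangle to the signed sum of its edges. For instance
  ∂cfi = fi − ci + cf,
  ∂cdg = dg − cg + cd.
This gives a 27×18 integer matrix of rank 18; reducing to Smith normal form yields diagonal entries (1,1,1,1,1,1,1,1,1,1,1,1,1,1,1,1,1,2).

From H_k ≅ ker(∂_k) / im(∂_{k+1}) we obtain:

  H_0: rank C_0 − rank ∂_1 = 9 − 8 = 1, and the invariant factors of ∂_1 are all 1, so H_0 ≅ Z.
  H_1: rank ker ∂_1 − rank ∂_2 = (27 − 8) − 18 = 1, and ∂_2 has invariant factor 2 > 1, so H_1 ≅ Z ⊕ Z/2.
  H_2: rank ker ∂_2 − rank ∂_3 = (18 − 18) − 0 = 0, and there is no ∂_3, so H_2 ≅ 0.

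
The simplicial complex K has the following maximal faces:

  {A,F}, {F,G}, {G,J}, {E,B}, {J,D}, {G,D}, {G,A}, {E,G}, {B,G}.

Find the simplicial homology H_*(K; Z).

Fix the vertex order A < B < D < E < F < G < J and write every simplex with vertices in increasing order. Then dim K = 1 and the simplices of K are:

  0-simplices (7): A, B, D, E, F, G, J
  1-simplices (9): AF, AG, BE, BG, DG, DJ, EG, FG, GJ

giving chain groups C_0 ≅ Z^7, C_1 ≅ Z^9.

The boundary map ∂_1: C_1 → C_0 maps an edge to its endpoints' difference, ∂[p,q] = q − p.
As a 7×9 matrix over Z this has rank 6, with invariant factors (1,1,1,1,1,1).

Reading off H_k = ker ∂_k / im ∂_{k+1}:

  H_0: rank C_0 − rank ∂_1 = 7 − 6 = 1, and the invariant factors of ∂_1 are all 1, so H_0 = Z.
  H_1: rank ker ∂_1 − rank ∂_2 = (9 − 6) − 0 = 3, and there is no ∂_2, so H_1 = Z^3.

H_0 = Z,  H_1 = Z^3.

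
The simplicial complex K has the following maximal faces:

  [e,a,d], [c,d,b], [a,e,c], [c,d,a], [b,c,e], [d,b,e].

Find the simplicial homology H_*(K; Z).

H_0 = Z,  H_1 = 0,  H_2 = Z.

We work with the vertex ordering a < b < c < d < e. The simplices of K, each written with vertices in increasing order, are:

  0-simplices (5): a, b, c, d, e
  1-simplices (9): ac, ad, ae, bc, bd, be, cd, ce, de
  2-simplices (6): acd, ace, ade, bcd, bce, bde

so the chain groups are C_0 ≅ Z^5, C_1 ≅ Z^9, C_2 ≅ Z^6.

The boundary map ∂_1: C_1 → C_0 maps an edge to its endpoints' difference, ∂[p,q] = q − p. For instance
  ∂bc = c − b.
This gives a 5×9 integer matrix of rank 4; reducing to Smith normal form yields diagonal entries (1,1,1,1).

The boundary map ∂_2: C_2 → C_1 acts by ∂[p,q,r] = [q,r] − [p,r] + [p,q]. For instance
  ∂ace = ce − ae + ac,
  ∂bcd = cd − bd + bc.
As a 9×6 matrix over Z this has rank 5, with invariant factors (1,1,1,1,1).

From H_k ≅ ker(∂_k) / im(∂_{k+1}) we obtain:

  H_0: rank C_0 − rank ∂_1 = 5 − 4 = 1, and the invariant factors of ∂_1 are all 1, so H_0 ≅ Z.
  H_1: rank ker ∂_1 − rank ∂_2 = (9 − 4) − 5 = 0, and the invariant factors of ∂_2 are all 1, so H_1 ≅ 0.
  H_2: rank ker ∂_2 − rank ∂_3 = (6 − 5) − 0 = 1, and there is no ∂_3, so H_2 ≅ Z.

As a check, the Euler characteristic is 5 − 9 + 6 = 2, which agrees with 1 − 0 + 1 = 2.
(K is a triangulation of the 2-sphere S^2.)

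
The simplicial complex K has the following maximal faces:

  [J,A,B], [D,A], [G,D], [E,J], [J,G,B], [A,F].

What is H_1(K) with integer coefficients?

Fix the vertex order A < B < D < E < F < G < J and write every simplex with vertices in increasing order. Then dim K = 2 and the simplices of K are:

  0-simplices (7): A, B, D, E, F, G, J
  1-simplices (9): AB, AD, AF, AJ, BG, BJ, DG, EJ, GJ
  2-simplices (2): ABJ, BGJ

Hence C_0 ≅ Z^7, C_1 ≅ Z^9, C_2 ≅ Z^2.

∂_1: C_1 → C_0 sends each edge [p,q] (with p < q) to q − p.
The 7×9 boundary matrix has rank 6 and Smith normal form diag(1,1,1,1,1,1).

Boundary ∂_2: C_2 → C_1 sends each 2-simplex [p,q,r] to [q,r] − [p,r] + [p,q]. For instance
  ∂ABJ = BJ − AJ + AB,
  ∂BGJ = GJ − BJ + BG.
The resulting 9×2 matrix has rank 2, and its Smith normal form has invariant factors (1,1).

From H_k ≅ ker(∂_k) / im(∂_{k+1}) we obtain:

  H_1: rank ker ∂_1 − rank ∂_2 = (9 − 6) − 2 = 1, and the invariant factors of ∂_2 are all 1, so H_1 = Z.

H_1 ≅ Z.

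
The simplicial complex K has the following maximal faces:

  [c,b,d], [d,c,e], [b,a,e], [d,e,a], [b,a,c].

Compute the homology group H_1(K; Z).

Order the vertices as a < b < c < d < e. Listing each simplex with vertices in this order, K has dimension 2 with simplices:

  0-simplices (5): a, b, c, d, e
  1-simplices (10): ab, ac, ad, ae, bc, bd, be, cd, ce, de
  2-simplices (5): abc, abe, ade, bcd, cde

giving chain groups C_0 ≅ Z^5, C_1 ≅ Z^10, C_2 ≅ Z^5.

Boundary ∂_1: C_1 → C_0 sends each edge [p,q] (with p < q) to q − p.
This gives a 5×10 integer matrix of rank 4; reducing to Smith normal form yields diagonal entries (1,1,1,1).

∂_2: C_2 → C_1 sends each 2-simplex [p,q,r] to [q,r] − [p,r] + [p,q]. For instance
  ∂bcd = cd − bd + bc,
  ∂ade = de − ae + ad.
This gives a 10×5 integer matrix of rank 5; reducing to Smith normal form yields diagonal entries (1,1,1,1,1).

From H_k ≅ ker(∂_k) / im(∂_{k+1}) we obtain:

  H_1: rank ker ∂_1 − rank ∂_2 = (10 − 4) − 5 = 1, and the invariant factors of ∂_2 are all 1, so H_1 ≅ Z.

(K is a triangulation of the Möbius band.)

H_1 = Z.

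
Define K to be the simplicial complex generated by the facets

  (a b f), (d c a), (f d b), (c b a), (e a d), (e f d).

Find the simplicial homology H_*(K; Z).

H_0 = Z,  H_1 = Z,  H_2 = 0.

Order the vertices as a < b < c < d < e < f. Listing each simplex with vertices in this order, K has dimension 2 with simplices:

  0-simplices (6): a, b, c, d, e, f
  1-simplices (12): ab, ac, ad, ae, af, bc, bd, bf, cd, de, df, ef
  2-simplices (6): abc, abf, acd, ade, bdf, def

Hence C_0 ≅ Z^6, C_1 ≅ Z^12, C_2 ≅ Z^6.

The boundary map ∂_1: C_1 → C_0 is given by ∂[p,q] = [q] − [p].
The resulting 6×12 matrix has rank 5, and its Smith normal form has invariant factors (1,1,1,1,1).

∂_2: C_2 → C_1 sends each 2-simplex [p,q,r] to [q,r] − [p,r] + [p,q]. For instance
  ∂ade = de − ae + ad,
  ∂bdf = df − bf + bd.
The 12×6 boundary matrix has rank 6 and Smith normal form diag(1,1,1,1,1,1).

From H_k ≅ ker(∂_k) / im(∂_{k+1}) we obtain:

  H_0: rank C_0 − rank ∂_1 = 6 − 5 = 1, and the invariant factors of ∂_1 are all 1, so H_0 ≅ Z.
  H_1: rank ker ∂_1 − rank ∂_2 = (12 − 5) − 6 = 1, and the invariant factors of ∂_2 are all 1, so H_1 ≅ Z.
  H_2: rank ker ∂_2 − rank ∂_3 = (6 − 6) − 0 = 0, and there is no ∂_3, so H_2 ≅ 0.

As a check, the Euler characteristic is 6 − 12 + 6 = 0, which agrees with 1 − 1 + 0 = 0.
(K is a triangulation of the cylinder S^1 x I.)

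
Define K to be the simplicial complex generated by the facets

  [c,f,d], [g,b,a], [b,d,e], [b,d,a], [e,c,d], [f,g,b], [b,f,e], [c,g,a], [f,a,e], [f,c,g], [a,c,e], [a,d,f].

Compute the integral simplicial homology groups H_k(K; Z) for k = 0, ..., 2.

H_0 = Z,  H_1 = Z/2,  H_2 = 0.

Order the vertices as a < b < c < d < e < f < g. Listing each simplex with vertices in this order, K has dimension 2 with simplices:

  0-simplices (7): a, b, c, d, e, f, g
  1-simplices (18): ab, ac, ad, ae, af, ag, bd, be, bf, bg, cd, ce, cf, cg, de, df, ef, fg
  2-simplices (12): abd, abg, ace, acg, adf, aef, bde, bef, bfg, cde, cdf, cfg

giving chain groups C_0 ≅ Z^7, C_1 ≅ Z^18, C_2 ≅ Z^12.

The boundary map ∂_1: C_1 → C_0 sends each edge [p,q] (with p < q) to q − p.
This gives a 7×18 integer matrix of rank 6; reducing to Smith normal form yields diagonal entries (1,1,1,1,1,1).

The boundary map ∂_2: C_2 → C_1 maps a triangle to the signed sum of its edges. For instance
  ∂abg = bg − ag + ab,
  ∂cfg = fg − cg + cf.
The resulting 18×12 matrix has rank 12, and its Smith normal form has invariant factors (1,1,1,1,1,1,1,1,1,1,1,2).

Reading off H_k = ker ∂_k / im ∂_{k+1}:

  H_0: rank C_0 − rank ∂_1 = 7 − 6 = 1, and the invariant factors of ∂_1 are all 1, so H_0 = Z.
  H_1: rank ker ∂_1 − rank ∂_2 = (18 − 6) − 12 = 0, and ∂_2 has invariant factor 2 > 1, so H_1 = Z/2.
  H_2: rank ker ∂_2 − rank ∂_3 = (12 − 12) − 0 = 0, and there is no ∂_3, so H_2 = 0.

As a check, the Euler characteristic is 7 − 18 + 12 = 1, which agrees with 1 − 0 + 0 = 1.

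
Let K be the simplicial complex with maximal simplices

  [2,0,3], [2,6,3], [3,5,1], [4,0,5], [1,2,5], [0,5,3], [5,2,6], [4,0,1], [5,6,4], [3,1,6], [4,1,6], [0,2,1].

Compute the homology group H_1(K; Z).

Take the total order 0 < 1 < 2 < 3 < 4 < 5 < 6 on the vertex set. Then K (dimension 2) consists of the simplices:

  0-simplices (7): [0], [1], [2], [3], [4], [5], [6]
  1-simplices (18): [0,1], [0,2], [0,3], [0,4], [0,5], [1,2], [1,3], [1,4], [1,5], [1,6], [2,3], [2,5], [2,6], [3,5], [3,6], [4,5], [4,6], [5,6]
  2-simplices (12): [0,1,2], [0,1,4], [0,2,3], [0,3,5], [0,4,5], [1,2,5], [1,3,5], [1,3,6], [1,4,6], [2,3,6], [2,5,6], [4,5,6]

giving chain groups C_0 ≅ Z^7, C_1 ≅ Z^18, C_2 ≅ Z^12.

∂_1: C_1 → C_0 sends each edge [p,q] (with p < q) to q − p. For instance
  ∂[0,2] = [2] − [0].
The resulting 7×18 matrix has rank 6, and its Smith normal form has invariant factors (1,1,1,1,1,1).

Boundary ∂_2: C_2 → C_1 maps a triangle to the signed sum of its edges. For instance
  ∂[0,1,2] = [1,2] − [0,2] + [0,1],
  ∂[1,4,6] = [4,6] − [1,6] + [1,4].
The resulting 18×12 matrix has rank 12, and its Smith normal form has invariant factors (1,1,1,1,1,1,1,1,1,1,1,2).

Reading off H_k = ker ∂_k / im ∂_{k+1}:

  H_1: rank ker ∂_1 − rank ∂_2 = (18 − 6) − 12 = 0, and ∂_2 has invariant factor 2 > 1, so H_1 ≅ Z/2Z.

(K is a triangulation of the real projective plane RP^2.)

H_1 = Z/2Z.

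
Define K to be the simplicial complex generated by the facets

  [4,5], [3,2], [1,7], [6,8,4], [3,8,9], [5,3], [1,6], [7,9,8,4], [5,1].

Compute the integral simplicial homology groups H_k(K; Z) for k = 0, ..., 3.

Fix the vertex order 1 < 2 < 3 < 4 < 5 < 6 < 7 < 8 < 9 and write every simplex with vertices in increasing order. Then dim K = 3 and the simplices of K are:

  0-simplices (9): [1], [2], [3], [4], [5], [6], [7], [8], [9]
  1-simplices (16): [1,5], [1,6], [1,7], [2,3], [3,5], [3,8], [3,9], [4,5], [4,6], [4,7], [4,8], [4,9], [6,8], [7,8], [7,9], [8,9]
  2-simplices (6): [3,8,9], [4,6,8], [4,7,8], [4,7,9], [4,8,9], [7,8,9]
  3-simplices (1): [4,7,8,9]

giving chain groups C_0 ≅ Z^9, C_1 ≅ Z^16, C_2 ≅ Z^6, C_3 ≅ Z^1.

Boundary ∂_1: C_1 → C_0 maps an edge to its endpoints' difference, ∂[p,q] = q − p. For instance
  ∂[3,9] = [9] − [3].
This gives a 9×16 integer matrix of rank 8; reducing to Smith normal form yields diagonal entries (1,1,1,1,1,1,1,1).

∂_2: C_2 → C_1 maps a triangle to the signed sum of its edges. For instance
  ∂[4,7,9] = [7,9] − [4,9] + [4,7],
  ∂[4,7,8] = [7,8] − [4,8] + [4,7].
As a 16×6 matrix over Z this has rank 5, with invariant factors (1,1,1,1,1).

The boundary map ∂_3: C_3 → C_2 sends each 3-simplex σ to the alternating sum Σ_i (−1)^i (σ with its i-th vertex removed). For instance
  ∂[4,7,8,9] = [7,8,9] − [4,8,9] + [4,7,9] − [4,7,8].
The resulting 6×1 matrix has rank 1, and its Smith normal form has invariant factors (1).

Now H_k = ker ∂_k / im ∂_{k+1}, so:

  H_0: rank C_0 − rank ∂_1 = 9 − 8 = 1, and the invariant factors of ∂_1 are all 1, so H_0 = Z.
  H_1: rank ker ∂_1 − rank ∂_2 = (16 − 8) − 5 = 3, and the invariant factors of ∂_2 are all 1, so H_1 = Z^3.
  H_2: rank ker ∂_2 − rank ∂_3 = (6 − 5) − 1 = 0, and the invariant factors of ∂_3 are all 1, so H_2 = 0.
  H_3: rank ker ∂_3 − rank ∂_4 = (1 − 1) − 0 = 0, and there is no ∂_4, so H_3 = 0.

H_0 ≅ Z,  H_1 ≅ Z^3,  H_2 = 0,  H_3 = 0.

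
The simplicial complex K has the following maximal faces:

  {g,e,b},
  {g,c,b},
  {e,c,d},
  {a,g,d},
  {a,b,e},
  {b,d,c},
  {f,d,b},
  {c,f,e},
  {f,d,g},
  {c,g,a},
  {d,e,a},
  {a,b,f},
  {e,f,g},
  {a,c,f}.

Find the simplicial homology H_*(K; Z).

H_0 ≅ Z,  H_1 ≅ Z^2,  H_2 ≅ Z.

Fix the vertex order a < b < c < d < e < f < g and write every simplex with vertices in increasing order. Then dim K = 2 and the simplices of K are:

  0-simplices (7): a, b, c, d, e, f, g
  1-simplices (21): ab, ac, ad, ae, af, ag, bc, bd, be, bf, bg, cd, ce, cf, cg, de, df, dg, ef, eg, fg
  2-simplices (14): abe, abf, acf, acg, ade, adg, bcd, bcg, bdf, beg, cde, cef, dfg, efg

giving chain groups C_0 ≅ Z^7, C_1 ≅ Z^21, C_2 ≅ Z^14.

∂_1: C_1 → C_0 is given by ∂[p,q] = [q] − [p]. For instance
  ∂bf = f − b.
This gives a 7×21 integer matrix of rank 6; reducing to Smith normal form yields diagonal entries (1,1,1,1,1,1).

∂_2: C_2 → C_1 sends each 2-simplex [p,q,r] to [q,r] − [p,r] + [p,q]. For instance
  ∂beg = eg − bg + be,
  ∂cef = ef − cf + ce.
This gives a 21×14 integer matrix of rank 13; reducing to Smith normal form yields diagonal entries (1,1,1,1,1,1,1,1,1,1,1,1,1).

From H_k ≅ ker(∂_k) / im(∂_{k+1}) we obtain:

  H_0: rank C_0 − rank ∂_1 = 7 − 6 = 1, and the invariant factors of ∂_1 are all 1, so H_0 ≅ Z.
  H_1: rank ker ∂_1 − rank ∂_2 = (21 − 6) − 13 = 2, and the invariant factors of ∂_2 are all 1, so H_1 ≅ Z^2.
  H_2: rank ker ∂_2 − rank ∂_3 = (14 − 13) − 0 = 1, and there is no ∂_3, so H_2 ≅ Z.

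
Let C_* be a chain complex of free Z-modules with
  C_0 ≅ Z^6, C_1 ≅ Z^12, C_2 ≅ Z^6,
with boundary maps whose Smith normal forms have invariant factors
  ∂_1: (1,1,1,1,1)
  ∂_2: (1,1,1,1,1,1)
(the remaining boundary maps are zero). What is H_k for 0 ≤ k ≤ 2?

H_0 ≅ Z,  H_1 ≅ Z,  H_2 = 0.

H_0: b_0 = 6 − 0 − 5 = 1; torsion from ∂_1 factors > 1: none. So H_0 ≅ Z.
H_1: b_1 = 12 − 5 − 6 = 1; torsion from ∂_2 factors > 1: none. So H_1 ≅ Z.
H_2: b_2 = 6 − 6 − 0 = 0; torsion from ∂_3 factors > 1: none. So H_2 ≅ 0.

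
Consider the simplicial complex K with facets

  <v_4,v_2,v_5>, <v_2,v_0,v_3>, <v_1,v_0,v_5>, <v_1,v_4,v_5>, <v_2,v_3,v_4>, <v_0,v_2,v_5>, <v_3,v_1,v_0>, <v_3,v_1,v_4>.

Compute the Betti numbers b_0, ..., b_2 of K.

Order the vertices as v_0 < v_1 < v_2 < v_3 < v_4 < v_5. Listing each simplex with vertices in this order, K has dimension 2 with simplices:

  0-simplices (6): [v_0], [v_1], [v_2], [v_3], [v_4], [v_5]
  1-simplices (12): [v_0,v_1], [v_0,v_2], [v_0,v_3], [v_0,v_5], [v_1,v_3], [v_1,v_4], [v_1,v_5], [v_2,v_3], [v_2,v_4], [v_2,v_5], [v_3,v_4], [v_4,v_5]
  2-simplices (8): [v_0,v_1,v_3], [v_0,v_1,v_5], [v_0,v_2,v_3], [v_0,v_2,v_5], [v_1,v_3,v_4], [v_1,v_4,v_5], [v_2,v_3,v_4], [v_2,v_4,v_5]

so the chain groups are C_0 ≅ Z^6, C_1 ≅ Z^12, C_2 ≅ Z^8.

∂_1: C_1 → C_0 sends each edge [p,q] (with p < q) to q − p. For instance
  ∂[v_0,v_1] = [v_1] − [v_0].
As a 6×12 matrix over Z this has rank 5, with invariant factors (1,1,1,1,1).

Boundary ∂_2: C_2 → C_1 maps a triangle to the signed sum of its edges. For instance
  ∂[v_1,v_4,v_5] = [v_4,v_5] − [v_1,v_5] + [v_1,v_4],
  ∂[v_1,v_3,v_4] = [v_3,v_4] − [v_1,v_4] + [v_1,v_3].
The resulting 12×8 matrix has rank 7, and its Smith normal form has invariant factors (1,1,1,1,1,1,1).

From H_k ≅ ker(∂_k) / im(∂_{k+1}) we obtain:

  H_0: rank C_0 − rank ∂_1 = 6 − 5 = 1, and the invariant factors of ∂_1 are all 1, so H_0 = Z.
  H_1: rank ker ∂_1 − rank ∂_2 = (12 − 5) − 7 = 0, and the invariant factors of ∂_2 are all 1, so H_1 = 0.
  H_2: rank ker ∂_2 − rank ∂_3 = (8 − 7) − 0 = 1, and there is no ∂_3, so H_2 = Z.

As a check, the Euler characteristic is 6 − 12 + 8 = 2, which agrees with 1 − 0 + 1 = 2.

Hence the Betti numbers are b_0 = 1, b_1 = 0, b_2 = 1.

b_0 = 1, b_1 = 0, b_2 = 1.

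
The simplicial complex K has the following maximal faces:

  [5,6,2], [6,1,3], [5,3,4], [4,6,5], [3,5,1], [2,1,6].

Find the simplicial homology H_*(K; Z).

H_0 ≅ Z,  H_1 ≅ Z,  H_2 = 0.

K has 6 vertices, 12 edges, 6 triangles.
rank ∂_0 = 0, rank ∂_1 = 5 ⇒ b_0 = 6 − 0 − 5 = 1; all invariant factors of ∂_1 are 1 so no torsion. So H_0 = Z.
rank ∂_1 = 5, rank ∂_2 = 6 ⇒ b_1 = 12 − 5 − 6 = 1; all invariant factors of ∂_2 are 1 so no torsion. So H_1 = Z.
rank ∂_2 = 6, rank ∂_3 = 0 ⇒ b_2 = 6 − 6 − 0 = 0. So H_2 = 0.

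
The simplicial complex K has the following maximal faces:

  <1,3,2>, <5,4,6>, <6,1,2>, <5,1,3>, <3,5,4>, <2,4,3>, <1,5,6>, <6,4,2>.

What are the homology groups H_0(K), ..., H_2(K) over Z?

H_0 ≅ Z,  H_1 = 0,  H_2 ≅ Z.

K has 6 vertices, 12 edges, 8 triangles.
rank ∂_0 = 0, rank ∂_1 = 5 ⇒ b_0 = 6 − 0 − 5 = 1; all invariant factors of ∂_1 are 1 so no torsion. So H_0 = Z.
rank ∂_1 = 5, rank ∂_2 = 7 ⇒ b_1 = 12 − 5 − 7 = 0; all invariant factors of ∂_2 are 1 so no torsion. So H_1 = 0.
rank ∂_2 = 7, rank ∂_3 = 0 ⇒ b_2 = 8 − 7 − 0 = 1. So H_2 = Z.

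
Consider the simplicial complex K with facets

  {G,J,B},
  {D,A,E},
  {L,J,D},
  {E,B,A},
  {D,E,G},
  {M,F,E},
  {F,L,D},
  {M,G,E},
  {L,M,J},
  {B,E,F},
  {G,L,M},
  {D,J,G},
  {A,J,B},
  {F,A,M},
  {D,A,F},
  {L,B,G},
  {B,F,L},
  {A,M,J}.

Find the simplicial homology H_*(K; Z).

K has 9 vertices, 27 edges, 18 triangles.
rank ∂_0 = 0, rank ∂_1 = 8 ⇒ b_0 = 9 − 0 − 8 = 1; all invariant factors of ∂_1 are 1 so no torsion. So H_0 = Z.
rank ∂_1 = 8, rank ∂_2 = 18 ⇒ b_1 = 27 − 8 − 18 = 1; ∂_2 has invariant factor(s) [2] giving torsion. So H_1 = Z × Z/2.
rank ∂_2 = 18, rank ∂_3 = 0 ⇒ b_2 = 18 − 18 − 0 = 0. So H_2 = 0.

H_0 ≅ Z,  H_1 ≅ Z × Z/2,  H_2 = 0.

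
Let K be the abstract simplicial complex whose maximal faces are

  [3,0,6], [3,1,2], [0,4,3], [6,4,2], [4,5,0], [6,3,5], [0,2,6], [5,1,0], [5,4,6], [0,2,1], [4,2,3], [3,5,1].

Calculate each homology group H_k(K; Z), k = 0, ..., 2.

H_0 ≅ Z,  H_1 ≅ Z/2Z,  H_2 = 0.

Take the total order 0 < 1 < 2 < 3 < 4 < 5 < 6 on the vertex set. Then K (dimension 2) consists of the simplices:

  0-simplices (7): [0], [1], [2], [3], [4], [5], [6]
  1-simplices (18): [0,1], [0,2], [0,3], [0,4], [0,5], [0,6], [1,2], [1,3], [1,5], [2,3], [2,4], [2,6], [3,4], [3,5], [3,6], [4,5], [4,6], [5,6]
  2-simplices (12): [0,1,2], [0,1,5], [0,2,6], [0,3,4], [0,3,6], [0,4,5], [1,2,3], [1,3,5], [2,3,4], [2,4,6], [3,5,6], [4,5,6]

Hence C_0 ≅ Z^7, C_1 ≅ Z^18, C_2 ≅ Z^12.

∂_1: C_1 → C_0 maps an edge to its endpoints' difference, ∂[p,q] = q − p. For instance
  ∂[5,6] = [6] − [5].
The resulting 7×18 matrix has rank 6, and its Smith normal form has invariant factors (1,1,1,1,1,1).

∂_2: C_2 → C_1 sends each 2-simplex [p,q,r] to [q,r] − [p,r] + [p,q]. For instance
  ∂[4,5,6] = [5,6] − [4,6] + [4,5],
  ∂[0,3,4] = [3,4] − [0,4] + [0,3].
The resulting 18×12 matrix has rank 12, and its Smith normal form has invariant factors (1,1,1,1,1,1,1,1,1,1,1,2).

Now H_k = ker ∂_k / im ∂_{k+1}, so:

  H_0: rank C_0 − rank ∂_1 = 7 − 6 = 1, and the invariant factors of ∂_1 are all 1, so H_0 = Z.
  H_1: rank ker ∂_1 − rank ∂_2 = (18 − 6) − 12 = 0, and ∂_2 has invariant factor 2 > 1, so H_1 = Z/2Z.
  H_2: rank ker ∂_2 − rank ∂_3 = (12 − 12) − 0 = 0, and there is no ∂_3, so H_2 = 0.

As a check, the Euler characteristic is 7 − 18 + 12 = 1, which agrees with 1 − 0 + 0 = 1.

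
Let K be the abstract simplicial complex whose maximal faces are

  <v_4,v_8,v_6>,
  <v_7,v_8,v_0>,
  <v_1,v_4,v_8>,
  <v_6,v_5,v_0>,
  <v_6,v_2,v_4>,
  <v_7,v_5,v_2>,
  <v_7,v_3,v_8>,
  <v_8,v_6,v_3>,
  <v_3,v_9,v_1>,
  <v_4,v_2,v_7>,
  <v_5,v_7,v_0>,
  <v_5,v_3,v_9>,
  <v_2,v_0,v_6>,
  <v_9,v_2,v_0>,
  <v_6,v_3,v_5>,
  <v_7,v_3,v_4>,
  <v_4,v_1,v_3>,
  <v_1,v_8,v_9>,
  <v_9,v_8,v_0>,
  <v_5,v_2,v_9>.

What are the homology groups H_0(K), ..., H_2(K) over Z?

K has 10 vertices, 30 edges, 20 triangles.
rank ∂_0 = 0, rank ∂_1 = 9 ⇒ b_0 = 10 − 0 − 9 = 1; all invariant factors of ∂_1 are 1 so no torsion. So H_0 ≅ Z.
rank ∂_1 = 9, rank ∂_2 = 20 ⇒ b_1 = 30 − 9 − 20 = 1; ∂_2 has invariant factor(s) [2] giving torsion. So H_1 ≅ Z ⊕ Z/2Z.
rank ∂_2 = 20, rank ∂_3 = 0 ⇒ b_2 = 20 − 20 − 0 = 0. So H_2 ≅ 0.

H_0 = Z,  H_1 = Z ⊕ Z/2Z,  H_2 = 0.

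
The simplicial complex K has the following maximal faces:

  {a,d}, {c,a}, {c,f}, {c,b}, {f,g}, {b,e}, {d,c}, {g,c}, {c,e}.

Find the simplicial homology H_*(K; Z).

K has 7 vertices, 9 edges.
rank ∂_0 = 0, rank ∂_1 = 6 ⇒ b_0 = 7 − 0 − 6 = 1; all invariant factors of ∂_1 are 1 so no torsion. So H_0 ≅ Z.
rank ∂_1 = 6, rank ∂_2 = 0 ⇒ b_1 = 9 − 6 − 0 = 3. So H_1 ≅ Z^3.

H_0 ≅ Z,  H_1 ≅ Z^3.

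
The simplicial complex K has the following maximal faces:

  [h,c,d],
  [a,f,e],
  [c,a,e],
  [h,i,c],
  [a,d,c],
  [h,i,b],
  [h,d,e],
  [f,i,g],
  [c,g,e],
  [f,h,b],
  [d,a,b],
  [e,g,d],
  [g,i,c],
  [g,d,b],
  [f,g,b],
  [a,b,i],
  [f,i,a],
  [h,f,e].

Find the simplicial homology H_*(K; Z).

Fix the vertex order a < b < c < d < e < f < g < h < i and write every simplex with vertices in increasing order. Then dim K = 2 and the simplices of K are:

  0-simplices (9): a, b, c, d, e, f, g, h, i
  1-simplices (27): ab, ac, ad, ae, af, ai, bd, bf, bg, bh, bi, cd, ce, cg, ch, ci, de, dg, dh, ef, eg, eh, fg, fh, fi, gi, hi
  2-simplices (18): abd, abi, acd, ace, aef, afi, bdg, bfg, bfh, bhi, cdh, ceg, cgi, chi, deg, deh, efh, fgi

so the chain groups are C_0 ≅ Z^9, C_1 ≅ Z^27, C_2 ≅ Z^18.

∂_1: C_1 → C_0 maps an edge to its endpoints' difference, ∂[p,q] = q − p.
The 9×27 boundary matrix has rank 8 and Smith normal form diag(1,1,1,1,1,1,1,1).

∂_2: C_2 → C_1 acts by ∂[p,q,r] = [q,r] − [p,r] + [p,q]. For instance
  ∂bhi = hi − bi + bh,
  ∂chi = hi − ci + ch.
As a 27×18 matrix over Z this has rank 18, with invariant factors (1,1,1,1,1,1,1,1,1,1,1,1,1,1,1,1,1,2).

From H_k ≅ ker(∂_k) / im(∂_{k+1}) we obtain:

  H_0: rank C_0 − rank ∂_1 = 9 − 8 = 1, and the invariant factors of ∂_1 are all 1, so H_0 ≅ Z.
  H_1: rank ker ∂_1 − rank ∂_2 = (27 − 8) − 18 = 1, and ∂_2 has invariant factor 2 > 1, so H_1 ≅ Z ⊕ Z_2.
  H_2: rank ker ∂_2 − rank ∂_3 = (18 − 18) − 0 = 0, and there is no ∂_3, so H_2 ≅ 0.

H_0 = Z,  H_1 = Z ⊕ Z_2,  H_2 = 0.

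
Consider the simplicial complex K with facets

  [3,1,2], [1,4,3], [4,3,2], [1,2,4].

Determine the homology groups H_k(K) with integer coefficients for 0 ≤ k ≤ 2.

H_0 = Z,  H_1 = 0,  H_2 = Z.

K has 4 vertices, 6 edges, 4 triangles.
rank ∂_0 = 0, rank ∂_1 = 3 ⇒ b_0 = 4 − 0 − 3 = 1; all invariant factors of ∂_1 are 1 so no torsion. So H_0 ≅ Z.
rank ∂_1 = 3, rank ∂_2 = 3 ⇒ b_1 = 6 − 3 − 3 = 0; all invariant factors of ∂_2 are 1 so no torsion. So H_1 ≅ 0.
rank ∂_2 = 3, rank ∂_3 = 0 ⇒ b_2 = 4 − 3 − 0 = 1. So H_2 ≅ Z.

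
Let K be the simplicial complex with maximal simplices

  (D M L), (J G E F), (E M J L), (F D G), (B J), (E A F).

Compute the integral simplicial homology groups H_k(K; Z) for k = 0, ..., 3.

K has 9 vertices, 18 edges, 11 triangles, 2 3-simplices.
rank ∂_0 = 0, rank ∂_1 = 8 ⇒ b_0 = 9 − 0 − 8 = 1; all invariant factors of ∂_1 are 1 so no torsion. So H_0 ≅ Z.
rank ∂_1 = 8, rank ∂_2 = 9 ⇒ b_1 = 18 − 8 − 9 = 1; all invariant factors of ∂_2 are 1 so no torsion. So H_1 ≅ Z.
rank ∂_2 = 9, rank ∂_3 = 2 ⇒ b_2 = 11 − 9 − 2 = 0; all invariant factors of ∂_3 are 1 so no torsion. So H_2 ≅ 0.
rank ∂_3 = 2, rank ∂_4 = 0 ⇒ b_3 = 2 − 2 − 0 = 0. So H_3 ≅ 0.

H_0 = Z,  H_1 = Z,  H_2 = 0,  H_3 = 0.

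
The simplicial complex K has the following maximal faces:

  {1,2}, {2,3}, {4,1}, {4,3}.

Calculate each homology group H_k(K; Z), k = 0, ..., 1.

H_0 = Z,  H_1 = Z.

Take the total order 1 < 2 < 3 < 4 on the vertex set. Then K (dimension 1) consists of the simplices:

  0-simplices (4): [1], [2], [3], [4]
  1-simplices (4): [1,2], [1,4], [2,3], [3,4]

so the chain groups are C_0 ≅ Z^4, C_1 ≅ Z^4.

∂_1: C_1 → C_0 maps an edge to its endpoints' difference, ∂[p,q] = q − p.
This gives a 4×4 integer matrix of rank 3; reducing to Smith normal form yields diagonal entries (1,1,1).

Reading off H_k = ker ∂_k / im ∂_{k+1}:

  H_0: rank C_0 − rank ∂_1 = 4 − 3 = 1, and the invariant factors of ∂_1 are all 1, so H_0 = Z.
  H_1: rank ker ∂_1 − rank ∂_2 = (4 − 3) − 0 = 1, and there is no ∂_2, so H_1 = Z.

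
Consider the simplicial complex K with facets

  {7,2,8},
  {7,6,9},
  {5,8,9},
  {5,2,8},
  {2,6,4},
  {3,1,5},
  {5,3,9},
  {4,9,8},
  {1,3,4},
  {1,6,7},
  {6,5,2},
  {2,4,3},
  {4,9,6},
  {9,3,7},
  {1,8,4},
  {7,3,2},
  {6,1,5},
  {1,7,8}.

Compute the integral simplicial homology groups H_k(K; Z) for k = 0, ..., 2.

H_0 = Z,  H_1 = Z^2,  H_2 = Z.

Order the vertices as 1 < 2 < 3 < 4 < 5 < 6 < 7 < 8 < 9. Listing each simplex with vertices in this order, K has dimension 2 with simplices:

  0-simplices (9): [1], [2], [3], [4], [5], [6], [7], [8], [9]
  1-simplices (27): (27 of them)
  2-simplices (18): [1,3,4], [1,3,5], [1,4,8], [1,5,6], [1,6,7], [1,7,8], [2,3,4], [2,3,7], [2,4,6], [2,5,6], [2,5,8], [2,7,8], [3,5,9], [3,7,9], [4,6,9], [4,8,9], [5,8,9], [6,7,9]

giving chain groups C_0 ≅ Z^9, C_1 ≅ Z^27, C_2 ≅ Z^18.

Boundary ∂_1: C_1 → C_0 maps an edge to its endpoints' difference, ∂[p,q] = q − p. For instance
  ∂[5,9] = [9] − [5].
The resulting 9×27 matrix has rank 8, and its Smith normal form has invariant factors (1,1,1,1,1,1,1,1).

Boundary ∂_2: C_2 → C_1 maps a triangle to the signed sum of its edges. For instance
  ∂[1,4,8] = [4,8] − [1,8] + [1,4],
  ∂[4,8,9] = [8,9] − [4,9] + [4,8].
As a 27×18 matrix over Z this has rank 17, with invariant factors (1,1,1,1,1,1,1,1,1,1,1,1,1,1,1,1,1).

Reading off H_k = ker ∂_k / im ∂_{k+1}:

  H_0: rank C_0 − rank ∂_1 = 9 − 8 = 1, and the invariant factors of ∂_1 are all 1, so H_0 ≅ Z.
  H_1: rank ker ∂_1 − rank ∂_2 = (27 − 8) − 17 = 2, and the invariant factors of ∂_2 are all 1, so H_1 ≅ Z^2.
  H_2: rank ker ∂_2 − rank ∂_3 = (18 − 17) − 0 = 1, and there is no ∂_3, so H_2 ≅ Z.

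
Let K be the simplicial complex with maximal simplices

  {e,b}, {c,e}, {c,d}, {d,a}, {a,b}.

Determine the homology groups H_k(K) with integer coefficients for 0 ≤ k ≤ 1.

K has 5 vertices, 5 edges.
rank ∂_0 = 0, rank ∂_1 = 4 ⇒ b_0 = 5 − 0 − 4 = 1; all invariant factors of ∂_1 are 1 so no torsion. So H_0 = Z.
rank ∂_1 = 4, rank ∂_2 = 0 ⇒ b_1 = 5 − 4 − 0 = 1. So H_1 = Z.

H_0 ≅ Z,  H_1 ≅ Z.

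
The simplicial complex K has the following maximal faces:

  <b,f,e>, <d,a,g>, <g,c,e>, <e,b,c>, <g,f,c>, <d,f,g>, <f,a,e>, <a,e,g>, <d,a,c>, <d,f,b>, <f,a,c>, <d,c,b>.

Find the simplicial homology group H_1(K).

H_1 = Z/2Z.

Order the vertices as a < b < c < d < e < f < g. Listing each simplex with vertices in this order, K has dimension 2 with simplices:

  0-simplices (7): a, b, c, d, e, f, g
  1-simplices (18): ac, ad, ae, af, ag, bc, bd, be, bf, cd, ce, cf, cg, df, dg, ef, eg, fg
  2-simplices (12): acd, acf, adg, aef, aeg, bcd, bce, bdf, bef, ceg, cfg, dfg

giving chain groups C_0 ≅ Z^7, C_1 ≅ Z^18, C_2 ≅ Z^12.

The boundary map ∂_1: C_1 → C_0 maps an edge to its endpoints' difference, ∂[p,q] = q − p. For instance
  ∂ac = c − a.
As a 7×18 matrix over Z this has rank 6, with invariant factors (1,1,1,1,1,1).

Boundary ∂_2: C_2 → C_1 maps a triangle to the signed sum of its edges. For instance
  ∂cfg = fg − cg + cf,
  ∂acf = cf − af + ac.
The 18×12 boundary matrix has rank 12 and Smith normal form diag(1,1,1,1,1,1,1,1,1,1,1,2).

Now H_k = ker ∂_k / im ∂_{k+1}, so:

  H_1: rank ker ∂_1 − rank ∂_2 = (18 − 6) − 12 = 0, and ∂_2 has invariant factor 2 > 1, so H_1 = Z/2Z.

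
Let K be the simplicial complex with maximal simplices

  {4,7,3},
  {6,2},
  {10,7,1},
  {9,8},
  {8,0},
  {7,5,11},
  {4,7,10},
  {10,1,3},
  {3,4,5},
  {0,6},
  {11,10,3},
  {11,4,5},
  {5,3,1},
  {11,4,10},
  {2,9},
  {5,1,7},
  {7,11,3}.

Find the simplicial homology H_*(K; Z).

H_0 ≅ Z^2,  H_1 ≅ Z ⊕ Z/2,  H_2 = 0.

K has 12 vertices, 23 edges, 12 triangles.
rank ∂_0 = 0, rank ∂_1 = 10 ⇒ b_0 = 12 − 0 − 10 = 2; all invariant factors of ∂_1 are 1 so no torsion. So H_0 ≅ Z^2.
rank ∂_1 = 10, rank ∂_2 = 12 ⇒ b_1 = 23 − 10 − 12 = 1; ∂_2 has invariant factor(s) [2] giving torsion. So H_1 ≅ Z ⊕ Z/2.
rank ∂_2 = 12, rank ∂_3 = 0 ⇒ b_2 = 12 − 12 − 0 = 0. So H_2 ≅ 0.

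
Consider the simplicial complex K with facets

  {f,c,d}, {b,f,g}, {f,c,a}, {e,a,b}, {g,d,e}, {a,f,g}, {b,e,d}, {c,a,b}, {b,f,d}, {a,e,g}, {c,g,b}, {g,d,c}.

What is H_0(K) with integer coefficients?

Take the total order a < b < c < d < e < f < g on the vertex set. Then K (dimension 2) consists of the simplices:

  0-simplices (7): a, b, c, d, e, f, g
  1-simplices (18): ab, ac, ae, af, ag, bc, bd, be, bf, bg, cd, cf, cg, de, df, dg, eg, fg
  2-simplices (12): abc, abe, acf, aeg, afg, bcg, bde, bdf, bfg, cdf, cdg, deg

giving chain groups C_0 ≅ Z^7, C_1 ≅ Z^18, C_2 ≅ Z^12.

The boundary map ∂_1: C_1 → C_0 is given by ∂[p,q] = [q] − [p].
The 7×18 boundary matrix has rank 6 and Smith normal form diag(1,1,1,1,1,1).

The boundary map ∂_2: C_2 → C_1 acts by ∂[p,q,r] = [q,r] − [p,r] + [p,q]. For instance
  ∂afg = fg − ag + af,
  ∂cdg = dg − cg + cd.
The 18×12 boundary matrix has rank 12 and Smith normal form diag(1,1,1,1,1,1,1,1,1,1,1,2).

Now H_k = ker ∂_k / im ∂_{k+1}, so:

  H_0: rank C_0 − rank ∂_1 = 7 − 6 = 1, and the invariant factors of ∂_1 are all 1, so H_0 = Z.

H_0 ≅ Z.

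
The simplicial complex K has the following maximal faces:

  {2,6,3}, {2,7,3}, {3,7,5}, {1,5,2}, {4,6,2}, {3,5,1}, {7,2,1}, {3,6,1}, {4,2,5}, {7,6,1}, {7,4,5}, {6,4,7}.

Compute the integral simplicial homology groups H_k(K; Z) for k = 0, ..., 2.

H_0 = Z,  H_1 = Z/2,  H_2 = 0.

Take the total order 1 < 2 < 3 < 4 < 5 < 6 < 7 on the vertex set. Then K (dimension 2) consists of the simplices:

  0-simplices (7): [1], [2], [3], [4], [5], [6], [7]
  1-simplices (18): [1,2], [1,3], [1,5], [1,6], [1,7], [2,3], [2,4], [2,5], [2,6], [2,7], [3,5], [3,6], [3,7], [4,5], [4,6], [4,7], [5,7], [6,7]
  2-simplices (12): [1,2,5], [1,2,7], [1,3,5], [1,3,6], [1,6,7], [2,3,6], [2,3,7], [2,4,5], [2,4,6], [3,5,7], [4,5,7], [4,6,7]

Hence C_0 ≅ Z^7, C_1 ≅ Z^18, C_2 ≅ Z^12.

∂_1: C_1 → C_0 is given by ∂[p,q] = [q] − [p].
As a 7×18 matrix over Z this has rank 6, with invariant factors (1,1,1,1,1,1).

Boundary ∂_2: C_2 → C_1 acts by ∂[p,q,r] = [q,r] − [p,r] + [p,q]. For instance
  ∂[1,3,5] = [3,5] − [1,5] + [1,3],
  ∂[3,5,7] = [5,7] − [3,7] + [3,5].
This gives a 18×12 integer matrix of rank 12; reducing to Smith normal form yields diagonal entries (1,1,1,1,1,1,1,1,1,1,1,2).

From H_k ≅ ker(∂_k) / im(∂_{k+1}) we obtain:

  H_0: rank C_0 − rank ∂_1 = 7 − 6 = 1, and the invariant factors of ∂_1 are all 1, so H_0 = Z.
  H_1: rank ker ∂_1 − rank ∂_2 = (18 − 6) − 12 = 0, and ∂_2 has invariant factor 2 > 1, so H_1 = Z/2.
  H_2: rank ker ∂_2 − rank ∂_3 = (12 − 12) − 0 = 0, and there is no ∂_3, so H_2 = 0.

As a check, the Euler characteristic is 7 − 18 + 12 = 1, which agrees with 1 − 0 + 0 = 1.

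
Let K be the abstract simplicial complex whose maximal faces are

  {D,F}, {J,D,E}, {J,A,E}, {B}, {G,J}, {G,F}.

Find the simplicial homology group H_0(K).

H_0 ≅ Z^2.

Fix the vertex order A < B < D < E < F < G < J and write every simplex with vertices in increasing order. Then dim K = 2 and the simplices of K are:

  0-simplices (7): A, B, D, E, F, G, J
  1-simplices (8): AE, AJ, DE, DF, DJ, EJ, FG, GJ
  2-simplices (2): AEJ, DEJ

Hence C_0 ≅ Z^7, C_1 ≅ Z^8, C_2 ≅ Z^2.

The boundary map ∂_1: C_1 → C_0 maps an edge to its endpoints' difference, ∂[p,q] = q − p. For instance
  ∂DJ = J − D.
The resulting 7×8 matrix has rank 5, and its Smith normal form has invariant factors (1,1,1,1,1).

∂_2: C_2 → C_1 acts by ∂[p,q,r] = [q,r] − [p,r] + [p,q]. For instance
  ∂AEJ = EJ − AJ + AE,
  ∂DEJ = EJ − DJ + DE.
The 8×2 boundary matrix has rank 2 and Smith normal form diag(1,1).

From H_k ≅ ker(∂_k) / im(∂_{k+1}) we obtain:

  H_0: rank C_0 − rank ∂_1 = 7 − 5 = 2, and the invariant factors of ∂_1 are all 1, so H_0 ≅ Z^2.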